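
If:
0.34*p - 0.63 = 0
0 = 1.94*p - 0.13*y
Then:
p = 1.85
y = 27.65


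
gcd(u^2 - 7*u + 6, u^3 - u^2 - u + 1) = u - 1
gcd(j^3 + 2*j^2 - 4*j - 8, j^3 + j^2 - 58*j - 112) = j + 2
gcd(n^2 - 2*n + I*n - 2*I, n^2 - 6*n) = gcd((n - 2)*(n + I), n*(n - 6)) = 1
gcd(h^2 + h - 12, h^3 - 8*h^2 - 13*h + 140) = h + 4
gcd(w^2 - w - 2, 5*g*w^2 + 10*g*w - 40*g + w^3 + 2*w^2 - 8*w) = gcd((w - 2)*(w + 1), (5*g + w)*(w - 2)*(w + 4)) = w - 2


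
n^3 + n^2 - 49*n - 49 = (n - 7)*(n + 1)*(n + 7)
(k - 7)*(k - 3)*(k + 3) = k^3 - 7*k^2 - 9*k + 63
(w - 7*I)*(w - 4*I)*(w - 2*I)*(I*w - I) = I*w^4 + 13*w^3 - I*w^3 - 13*w^2 - 50*I*w^2 - 56*w + 50*I*w + 56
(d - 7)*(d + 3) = d^2 - 4*d - 21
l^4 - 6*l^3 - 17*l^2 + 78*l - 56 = (l - 7)*(l - 2)*(l - 1)*(l + 4)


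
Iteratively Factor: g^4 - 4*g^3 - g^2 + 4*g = (g - 4)*(g^3 - g) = (g - 4)*(g - 1)*(g^2 + g) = (g - 4)*(g - 1)*(g + 1)*(g)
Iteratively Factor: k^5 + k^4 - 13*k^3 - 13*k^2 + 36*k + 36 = (k + 3)*(k^4 - 2*k^3 - 7*k^2 + 8*k + 12) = (k - 2)*(k + 3)*(k^3 - 7*k - 6) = (k - 2)*(k + 2)*(k + 3)*(k^2 - 2*k - 3) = (k - 3)*(k - 2)*(k + 2)*(k + 3)*(k + 1)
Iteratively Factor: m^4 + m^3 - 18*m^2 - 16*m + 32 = (m + 2)*(m^3 - m^2 - 16*m + 16) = (m + 2)*(m + 4)*(m^2 - 5*m + 4) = (m - 4)*(m + 2)*(m + 4)*(m - 1)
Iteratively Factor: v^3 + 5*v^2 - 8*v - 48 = (v + 4)*(v^2 + v - 12) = (v - 3)*(v + 4)*(v + 4)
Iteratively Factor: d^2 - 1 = (d - 1)*(d + 1)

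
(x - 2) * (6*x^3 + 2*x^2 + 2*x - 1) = 6*x^4 - 10*x^3 - 2*x^2 - 5*x + 2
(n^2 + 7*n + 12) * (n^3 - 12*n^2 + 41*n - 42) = n^5 - 5*n^4 - 31*n^3 + 101*n^2 + 198*n - 504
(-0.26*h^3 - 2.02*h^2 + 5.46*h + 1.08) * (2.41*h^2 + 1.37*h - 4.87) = -0.6266*h^5 - 5.2244*h^4 + 11.6574*h^3 + 19.9204*h^2 - 25.1106*h - 5.2596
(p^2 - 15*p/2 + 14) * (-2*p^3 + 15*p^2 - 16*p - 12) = -2*p^5 + 30*p^4 - 313*p^3/2 + 318*p^2 - 134*p - 168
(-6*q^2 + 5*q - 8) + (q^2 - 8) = -5*q^2 + 5*q - 16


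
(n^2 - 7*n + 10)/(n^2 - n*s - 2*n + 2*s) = (5 - n)/(-n + s)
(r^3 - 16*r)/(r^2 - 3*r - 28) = r*(r - 4)/(r - 7)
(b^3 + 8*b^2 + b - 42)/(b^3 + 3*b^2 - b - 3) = (b^2 + 5*b - 14)/(b^2 - 1)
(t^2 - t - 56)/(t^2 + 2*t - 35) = (t - 8)/(t - 5)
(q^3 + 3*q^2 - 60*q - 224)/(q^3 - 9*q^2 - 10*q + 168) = (q^2 - q - 56)/(q^2 - 13*q + 42)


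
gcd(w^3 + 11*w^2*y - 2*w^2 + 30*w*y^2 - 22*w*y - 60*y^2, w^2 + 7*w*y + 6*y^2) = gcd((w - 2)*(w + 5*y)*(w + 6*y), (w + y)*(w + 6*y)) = w + 6*y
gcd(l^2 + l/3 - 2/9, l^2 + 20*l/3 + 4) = l + 2/3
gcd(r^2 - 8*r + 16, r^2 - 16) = r - 4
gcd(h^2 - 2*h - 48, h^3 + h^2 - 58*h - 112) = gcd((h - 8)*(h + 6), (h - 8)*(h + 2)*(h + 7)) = h - 8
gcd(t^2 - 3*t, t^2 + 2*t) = t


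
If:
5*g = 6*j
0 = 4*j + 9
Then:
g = -27/10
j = -9/4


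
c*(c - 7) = c^2 - 7*c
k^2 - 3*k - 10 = (k - 5)*(k + 2)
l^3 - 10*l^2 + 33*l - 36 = (l - 4)*(l - 3)^2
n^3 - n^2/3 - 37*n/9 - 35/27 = (n - 7/3)*(n + 1/3)*(n + 5/3)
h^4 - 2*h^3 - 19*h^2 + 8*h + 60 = (h - 5)*(h - 2)*(h + 2)*(h + 3)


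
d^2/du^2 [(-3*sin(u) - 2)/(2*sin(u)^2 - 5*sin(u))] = 2*(6*sin(u)^2 + 31*sin(u) - 42 + 1/sin(u) + 60/sin(u)^2 - 50/sin(u)^3)/(2*sin(u) - 5)^3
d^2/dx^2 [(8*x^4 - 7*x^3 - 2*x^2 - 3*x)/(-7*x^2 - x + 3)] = 2*(-392*x^6 - 168*x^5 + 480*x^4 + 479*x^3 - 369*x^2 + 378*x + 27)/(343*x^6 + 147*x^5 - 420*x^4 - 125*x^3 + 180*x^2 + 27*x - 27)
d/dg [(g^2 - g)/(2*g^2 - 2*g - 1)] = (1 - 2*g)/(4*g^4 - 8*g^3 + 4*g + 1)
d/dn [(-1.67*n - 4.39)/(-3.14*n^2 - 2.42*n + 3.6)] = (5.2438*n^2 + 4.0414*n - (1.67*n + 4.39)*(6.28*n + 2.42) - 6.012)/(3.14*n^2 + 2.42*n - 3.6)^2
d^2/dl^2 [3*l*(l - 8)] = 6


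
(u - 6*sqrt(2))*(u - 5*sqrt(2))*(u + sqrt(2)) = u^3 - 10*sqrt(2)*u^2 + 38*u + 60*sqrt(2)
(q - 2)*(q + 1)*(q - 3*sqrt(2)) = q^3 - 3*sqrt(2)*q^2 - q^2 - 2*q + 3*sqrt(2)*q + 6*sqrt(2)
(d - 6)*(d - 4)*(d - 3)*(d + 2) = d^4 - 11*d^3 + 28*d^2 + 36*d - 144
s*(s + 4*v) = s^2 + 4*s*v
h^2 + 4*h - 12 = (h - 2)*(h + 6)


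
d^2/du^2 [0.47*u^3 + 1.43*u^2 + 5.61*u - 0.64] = 2.82*u + 2.86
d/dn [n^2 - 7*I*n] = 2*n - 7*I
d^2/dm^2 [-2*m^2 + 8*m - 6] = -4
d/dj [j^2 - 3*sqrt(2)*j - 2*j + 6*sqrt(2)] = 2*j - 3*sqrt(2) - 2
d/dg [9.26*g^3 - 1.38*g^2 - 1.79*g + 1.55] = 27.78*g^2 - 2.76*g - 1.79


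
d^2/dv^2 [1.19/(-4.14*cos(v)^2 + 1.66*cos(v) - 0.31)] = (81.584496*(1 - cos(v)^2)^2 - 24.534468*cos(v)^3 + 37.962428*cos(v)^2 + 49.68131*cos(v) - 85.088332)/(4.14*cos(v)^2 - 1.66*cos(v) + 0.31)^3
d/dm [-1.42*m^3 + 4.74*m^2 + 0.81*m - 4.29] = -4.26*m^2 + 9.48*m + 0.81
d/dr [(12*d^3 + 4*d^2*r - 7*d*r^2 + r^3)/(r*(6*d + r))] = (-72*d^4 - 24*d^3*r - 46*d^2*r^2 + 12*d*r^3 + r^4)/(r^2*(36*d^2 + 12*d*r + r^2))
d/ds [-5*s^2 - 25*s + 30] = -10*s - 25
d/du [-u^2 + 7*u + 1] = 7 - 2*u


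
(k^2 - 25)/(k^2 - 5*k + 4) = (k^2 - 25)/(k^2 - 5*k + 4)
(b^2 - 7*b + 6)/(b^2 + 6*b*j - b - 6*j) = (b - 6)/(b + 6*j)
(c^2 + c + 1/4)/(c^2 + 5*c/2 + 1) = (c + 1/2)/(c + 2)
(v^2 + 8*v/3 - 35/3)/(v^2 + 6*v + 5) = (v - 7/3)/(v + 1)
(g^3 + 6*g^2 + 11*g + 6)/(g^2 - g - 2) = (g^2 + 5*g + 6)/(g - 2)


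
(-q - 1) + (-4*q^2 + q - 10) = -4*q^2 - 11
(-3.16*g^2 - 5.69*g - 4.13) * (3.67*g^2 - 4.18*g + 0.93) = -11.5972*g^4 - 7.6735*g^3 + 5.6883*g^2 + 11.9717*g - 3.8409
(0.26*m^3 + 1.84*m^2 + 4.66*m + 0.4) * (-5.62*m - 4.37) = -1.4612*m^4 - 11.477*m^3 - 34.23*m^2 - 22.6122*m - 1.748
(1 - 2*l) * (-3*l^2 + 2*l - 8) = 6*l^3 - 7*l^2 + 18*l - 8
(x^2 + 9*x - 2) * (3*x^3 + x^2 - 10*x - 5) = 3*x^5 + 28*x^4 - 7*x^3 - 97*x^2 - 25*x + 10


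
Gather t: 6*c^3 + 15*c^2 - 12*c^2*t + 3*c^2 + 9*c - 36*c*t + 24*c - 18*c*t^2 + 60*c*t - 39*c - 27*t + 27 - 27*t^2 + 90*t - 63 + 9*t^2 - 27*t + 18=6*c^3 + 18*c^2 - 6*c + t^2*(-18*c - 18) + t*(-12*c^2 + 24*c + 36) - 18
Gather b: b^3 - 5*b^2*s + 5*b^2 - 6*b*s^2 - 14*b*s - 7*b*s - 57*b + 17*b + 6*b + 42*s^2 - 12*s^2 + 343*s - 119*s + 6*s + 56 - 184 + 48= b^3 + b^2*(5 - 5*s) + b*(-6*s^2 - 21*s - 34) + 30*s^2 + 230*s - 80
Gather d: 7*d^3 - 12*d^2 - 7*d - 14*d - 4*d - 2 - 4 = 7*d^3 - 12*d^2 - 25*d - 6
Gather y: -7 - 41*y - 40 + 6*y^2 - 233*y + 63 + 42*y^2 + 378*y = 48*y^2 + 104*y + 16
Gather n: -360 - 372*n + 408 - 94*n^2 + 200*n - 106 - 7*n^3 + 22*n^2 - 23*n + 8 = -7*n^3 - 72*n^2 - 195*n - 50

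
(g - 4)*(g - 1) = g^2 - 5*g + 4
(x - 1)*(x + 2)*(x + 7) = x^3 + 8*x^2 + 5*x - 14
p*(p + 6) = p^2 + 6*p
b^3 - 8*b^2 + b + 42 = (b - 7)*(b - 3)*(b + 2)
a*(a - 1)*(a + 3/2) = a^3 + a^2/2 - 3*a/2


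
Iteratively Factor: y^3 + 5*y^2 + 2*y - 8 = (y + 2)*(y^2 + 3*y - 4) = (y - 1)*(y + 2)*(y + 4)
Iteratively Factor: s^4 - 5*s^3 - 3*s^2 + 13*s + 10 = (s + 1)*(s^3 - 6*s^2 + 3*s + 10) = (s - 2)*(s + 1)*(s^2 - 4*s - 5) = (s - 5)*(s - 2)*(s + 1)*(s + 1)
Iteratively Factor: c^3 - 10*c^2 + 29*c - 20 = (c - 5)*(c^2 - 5*c + 4) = (c - 5)*(c - 1)*(c - 4)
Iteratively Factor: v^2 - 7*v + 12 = (v - 4)*(v - 3)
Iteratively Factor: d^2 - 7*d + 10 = (d - 2)*(d - 5)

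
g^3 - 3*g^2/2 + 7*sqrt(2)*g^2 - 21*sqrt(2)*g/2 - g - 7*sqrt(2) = (g - 2)*(g + 1/2)*(g + 7*sqrt(2))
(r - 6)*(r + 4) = r^2 - 2*r - 24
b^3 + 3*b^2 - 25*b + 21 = (b - 3)*(b - 1)*(b + 7)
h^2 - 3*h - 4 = (h - 4)*(h + 1)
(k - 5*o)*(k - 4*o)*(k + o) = k^3 - 8*k^2*o + 11*k*o^2 + 20*o^3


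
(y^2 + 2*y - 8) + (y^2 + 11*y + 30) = 2*y^2 + 13*y + 22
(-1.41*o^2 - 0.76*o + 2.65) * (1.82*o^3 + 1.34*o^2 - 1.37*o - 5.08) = -2.5662*o^5 - 3.2726*o^4 + 5.7363*o^3 + 11.755*o^2 + 0.2303*o - 13.462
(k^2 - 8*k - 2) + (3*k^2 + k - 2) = 4*k^2 - 7*k - 4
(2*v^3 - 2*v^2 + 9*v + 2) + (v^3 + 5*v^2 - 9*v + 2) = 3*v^3 + 3*v^2 + 4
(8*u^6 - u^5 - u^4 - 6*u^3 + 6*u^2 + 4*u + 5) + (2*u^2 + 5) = 8*u^6 - u^5 - u^4 - 6*u^3 + 8*u^2 + 4*u + 10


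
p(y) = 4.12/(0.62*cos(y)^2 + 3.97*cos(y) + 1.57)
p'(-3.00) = -0.52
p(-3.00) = -2.35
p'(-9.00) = -2.05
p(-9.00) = -2.69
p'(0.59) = 0.41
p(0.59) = 0.78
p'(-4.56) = 15.98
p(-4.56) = 4.20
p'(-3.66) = 2.97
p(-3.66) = -2.92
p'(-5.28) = 1.07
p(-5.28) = 1.06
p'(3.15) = -0.03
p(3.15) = -2.31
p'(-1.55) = -6.02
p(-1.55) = 2.49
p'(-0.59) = -0.41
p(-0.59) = 0.78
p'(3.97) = -13.78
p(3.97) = -4.96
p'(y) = 4.12*(1.24*sin(y)*cos(y) + 3.97*sin(y))/(0.62*cos(y)^2 + 3.97*cos(y) + 1.57)^2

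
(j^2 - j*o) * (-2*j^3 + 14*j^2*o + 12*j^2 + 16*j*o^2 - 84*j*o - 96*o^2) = -2*j^5 + 16*j^4*o + 12*j^4 + 2*j^3*o^2 - 96*j^3*o - 16*j^2*o^3 - 12*j^2*o^2 + 96*j*o^3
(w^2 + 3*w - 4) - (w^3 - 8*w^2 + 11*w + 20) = -w^3 + 9*w^2 - 8*w - 24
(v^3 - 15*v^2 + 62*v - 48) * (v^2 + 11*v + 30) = v^5 - 4*v^4 - 73*v^3 + 184*v^2 + 1332*v - 1440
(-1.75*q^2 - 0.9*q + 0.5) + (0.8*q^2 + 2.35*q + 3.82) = -0.95*q^2 + 1.45*q + 4.32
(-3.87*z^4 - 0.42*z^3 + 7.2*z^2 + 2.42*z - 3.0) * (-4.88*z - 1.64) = 18.8856*z^5 + 8.3964*z^4 - 34.4472*z^3 - 23.6176*z^2 + 10.6712*z + 4.92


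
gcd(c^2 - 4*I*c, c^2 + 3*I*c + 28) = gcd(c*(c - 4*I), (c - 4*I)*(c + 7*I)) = c - 4*I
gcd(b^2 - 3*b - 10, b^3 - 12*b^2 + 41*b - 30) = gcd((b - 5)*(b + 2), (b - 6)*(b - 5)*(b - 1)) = b - 5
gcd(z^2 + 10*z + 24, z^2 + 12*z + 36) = z + 6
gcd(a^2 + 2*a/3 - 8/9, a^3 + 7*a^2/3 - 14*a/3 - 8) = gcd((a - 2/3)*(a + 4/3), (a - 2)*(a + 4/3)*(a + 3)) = a + 4/3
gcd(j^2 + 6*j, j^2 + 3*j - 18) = j + 6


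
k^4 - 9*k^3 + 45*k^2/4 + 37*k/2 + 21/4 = (k - 7)*(k - 3)*(k + 1/2)^2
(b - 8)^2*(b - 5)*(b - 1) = b^4 - 22*b^3 + 165*b^2 - 464*b + 320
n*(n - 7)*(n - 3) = n^3 - 10*n^2 + 21*n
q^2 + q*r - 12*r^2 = (q - 3*r)*(q + 4*r)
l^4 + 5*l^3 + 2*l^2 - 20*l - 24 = (l - 2)*(l + 2)^2*(l + 3)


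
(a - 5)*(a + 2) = a^2 - 3*a - 10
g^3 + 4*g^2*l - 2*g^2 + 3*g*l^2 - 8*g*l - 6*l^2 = (g - 2)*(g + l)*(g + 3*l)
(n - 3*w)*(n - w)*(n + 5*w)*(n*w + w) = n^4*w + n^3*w^2 + n^3*w - 17*n^2*w^3 + n^2*w^2 + 15*n*w^4 - 17*n*w^3 + 15*w^4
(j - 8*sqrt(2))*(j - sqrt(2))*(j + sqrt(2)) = j^3 - 8*sqrt(2)*j^2 - 2*j + 16*sqrt(2)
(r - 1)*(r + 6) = r^2 + 5*r - 6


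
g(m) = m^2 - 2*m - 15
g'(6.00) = 10.00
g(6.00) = 9.00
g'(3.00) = 4.00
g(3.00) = -12.00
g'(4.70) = 7.40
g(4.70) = -2.31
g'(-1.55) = -5.10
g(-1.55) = -9.50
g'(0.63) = -0.74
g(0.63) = -15.86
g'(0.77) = -0.46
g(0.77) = -15.95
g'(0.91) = -0.18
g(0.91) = -15.99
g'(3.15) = 4.30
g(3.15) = -11.38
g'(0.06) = -1.88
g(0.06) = -15.12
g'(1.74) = 1.48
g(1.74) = -15.45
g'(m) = 2*m - 2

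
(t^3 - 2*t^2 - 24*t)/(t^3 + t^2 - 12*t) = (t - 6)/(t - 3)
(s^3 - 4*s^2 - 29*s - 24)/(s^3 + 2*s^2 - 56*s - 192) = (s^2 + 4*s + 3)/(s^2 + 10*s + 24)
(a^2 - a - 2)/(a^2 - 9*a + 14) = (a + 1)/(a - 7)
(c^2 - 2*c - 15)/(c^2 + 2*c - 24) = (c^2 - 2*c - 15)/(c^2 + 2*c - 24)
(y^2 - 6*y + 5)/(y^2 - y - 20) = (y - 1)/(y + 4)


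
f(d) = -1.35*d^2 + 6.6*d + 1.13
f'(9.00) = -17.70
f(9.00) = -48.82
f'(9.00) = -17.70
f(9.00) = -48.82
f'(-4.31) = 18.24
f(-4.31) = -52.39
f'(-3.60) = 16.32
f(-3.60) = -40.13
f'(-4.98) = 20.05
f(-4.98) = -65.22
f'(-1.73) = 11.27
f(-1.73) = -14.33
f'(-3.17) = 15.16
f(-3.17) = -33.36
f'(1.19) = 3.39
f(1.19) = 7.07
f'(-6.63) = 24.50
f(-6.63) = -101.97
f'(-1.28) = 10.06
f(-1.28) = -9.53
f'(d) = 6.6 - 2.7*d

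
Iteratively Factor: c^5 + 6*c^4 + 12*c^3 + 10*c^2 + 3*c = (c + 1)*(c^4 + 5*c^3 + 7*c^2 + 3*c) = (c + 1)^2*(c^3 + 4*c^2 + 3*c) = c*(c + 1)^2*(c^2 + 4*c + 3) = c*(c + 1)^3*(c + 3)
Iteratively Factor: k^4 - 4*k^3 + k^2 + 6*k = (k + 1)*(k^3 - 5*k^2 + 6*k) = (k - 3)*(k + 1)*(k^2 - 2*k) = k*(k - 3)*(k + 1)*(k - 2)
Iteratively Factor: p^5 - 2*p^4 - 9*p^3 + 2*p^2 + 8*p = (p - 1)*(p^4 - p^3 - 10*p^2 - 8*p) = (p - 1)*(p + 1)*(p^3 - 2*p^2 - 8*p) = p*(p - 1)*(p + 1)*(p^2 - 2*p - 8) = p*(p - 4)*(p - 1)*(p + 1)*(p + 2)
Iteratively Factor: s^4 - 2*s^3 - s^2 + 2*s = (s)*(s^3 - 2*s^2 - s + 2) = s*(s + 1)*(s^2 - 3*s + 2) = s*(s - 2)*(s + 1)*(s - 1)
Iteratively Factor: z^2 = (z)*(z)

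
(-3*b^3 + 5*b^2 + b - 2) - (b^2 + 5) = -3*b^3 + 4*b^2 + b - 7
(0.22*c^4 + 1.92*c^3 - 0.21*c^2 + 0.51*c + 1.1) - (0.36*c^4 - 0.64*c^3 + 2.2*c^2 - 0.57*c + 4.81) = -0.14*c^4 + 2.56*c^3 - 2.41*c^2 + 1.08*c - 3.71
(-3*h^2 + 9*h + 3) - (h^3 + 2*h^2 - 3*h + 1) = -h^3 - 5*h^2 + 12*h + 2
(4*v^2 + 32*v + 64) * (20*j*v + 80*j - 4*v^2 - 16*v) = 80*j*v^3 + 960*j*v^2 + 3840*j*v + 5120*j - 16*v^4 - 192*v^3 - 768*v^2 - 1024*v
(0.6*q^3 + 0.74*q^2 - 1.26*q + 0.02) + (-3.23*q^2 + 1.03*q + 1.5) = 0.6*q^3 - 2.49*q^2 - 0.23*q + 1.52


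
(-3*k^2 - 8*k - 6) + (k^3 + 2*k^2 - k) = k^3 - k^2 - 9*k - 6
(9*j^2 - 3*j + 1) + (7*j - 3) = 9*j^2 + 4*j - 2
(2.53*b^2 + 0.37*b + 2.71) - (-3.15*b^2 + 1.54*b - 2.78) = 5.68*b^2 - 1.17*b + 5.49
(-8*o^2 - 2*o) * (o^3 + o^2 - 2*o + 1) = -8*o^5 - 10*o^4 + 14*o^3 - 4*o^2 - 2*o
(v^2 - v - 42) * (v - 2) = v^3 - 3*v^2 - 40*v + 84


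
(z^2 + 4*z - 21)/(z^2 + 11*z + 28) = (z - 3)/(z + 4)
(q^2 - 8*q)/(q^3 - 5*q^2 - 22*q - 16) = q/(q^2 + 3*q + 2)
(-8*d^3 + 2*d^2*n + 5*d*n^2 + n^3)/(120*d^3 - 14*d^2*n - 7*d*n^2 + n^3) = (-2*d^2 + d*n + n^2)/(30*d^2 - 11*d*n + n^2)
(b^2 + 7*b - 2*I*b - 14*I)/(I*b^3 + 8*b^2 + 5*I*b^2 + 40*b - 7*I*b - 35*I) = -(I*b^2 + b*(2 + 7*I) + 14)/(b^3 + b^2*(5 - 8*I) - b*(7 + 40*I) - 35)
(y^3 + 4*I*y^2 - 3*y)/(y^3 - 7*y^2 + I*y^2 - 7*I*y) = (y + 3*I)/(y - 7)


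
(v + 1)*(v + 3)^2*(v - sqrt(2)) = v^4 - sqrt(2)*v^3 + 7*v^3 - 7*sqrt(2)*v^2 + 15*v^2 - 15*sqrt(2)*v + 9*v - 9*sqrt(2)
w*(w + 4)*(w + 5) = w^3 + 9*w^2 + 20*w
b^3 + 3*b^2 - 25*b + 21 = (b - 3)*(b - 1)*(b + 7)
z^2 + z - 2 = (z - 1)*(z + 2)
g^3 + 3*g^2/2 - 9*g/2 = g*(g - 3/2)*(g + 3)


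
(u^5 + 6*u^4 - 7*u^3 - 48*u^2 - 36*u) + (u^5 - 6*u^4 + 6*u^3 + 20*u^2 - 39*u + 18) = 2*u^5 - u^3 - 28*u^2 - 75*u + 18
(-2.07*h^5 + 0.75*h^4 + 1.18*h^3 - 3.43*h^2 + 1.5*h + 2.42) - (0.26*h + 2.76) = -2.07*h^5 + 0.75*h^4 + 1.18*h^3 - 3.43*h^2 + 1.24*h - 0.34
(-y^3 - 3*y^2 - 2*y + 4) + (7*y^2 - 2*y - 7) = -y^3 + 4*y^2 - 4*y - 3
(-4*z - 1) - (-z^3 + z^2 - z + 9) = z^3 - z^2 - 3*z - 10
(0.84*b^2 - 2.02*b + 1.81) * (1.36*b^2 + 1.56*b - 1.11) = 1.1424*b^4 - 1.4368*b^3 - 1.622*b^2 + 5.0658*b - 2.0091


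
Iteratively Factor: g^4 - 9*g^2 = (g + 3)*(g^3 - 3*g^2) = g*(g + 3)*(g^2 - 3*g) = g^2*(g + 3)*(g - 3)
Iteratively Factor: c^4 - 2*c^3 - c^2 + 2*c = (c - 1)*(c^3 - c^2 - 2*c) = (c - 1)*(c + 1)*(c^2 - 2*c) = c*(c - 1)*(c + 1)*(c - 2)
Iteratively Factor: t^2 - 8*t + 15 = (t - 5)*(t - 3)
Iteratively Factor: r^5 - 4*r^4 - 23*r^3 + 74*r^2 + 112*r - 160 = (r - 4)*(r^4 - 23*r^2 - 18*r + 40) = (r - 4)*(r + 4)*(r^3 - 4*r^2 - 7*r + 10) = (r - 5)*(r - 4)*(r + 4)*(r^2 + r - 2) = (r - 5)*(r - 4)*(r + 2)*(r + 4)*(r - 1)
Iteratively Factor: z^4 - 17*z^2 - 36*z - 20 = (z + 1)*(z^3 - z^2 - 16*z - 20) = (z + 1)*(z + 2)*(z^2 - 3*z - 10) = (z + 1)*(z + 2)^2*(z - 5)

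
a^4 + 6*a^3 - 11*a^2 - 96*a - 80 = (a - 4)*(a + 1)*(a + 4)*(a + 5)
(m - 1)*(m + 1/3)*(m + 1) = m^3 + m^2/3 - m - 1/3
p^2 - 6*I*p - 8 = (p - 4*I)*(p - 2*I)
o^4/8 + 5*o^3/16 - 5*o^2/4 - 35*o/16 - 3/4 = (o/4 + 1)*(o/2 + 1/4)*(o - 3)*(o + 1)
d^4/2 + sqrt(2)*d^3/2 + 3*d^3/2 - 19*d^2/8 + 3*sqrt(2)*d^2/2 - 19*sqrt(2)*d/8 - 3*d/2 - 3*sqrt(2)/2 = (d/2 + sqrt(2)/2)*(d - 3/2)*(d + 1/2)*(d + 4)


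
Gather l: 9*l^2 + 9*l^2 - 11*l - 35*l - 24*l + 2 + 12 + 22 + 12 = 18*l^2 - 70*l + 48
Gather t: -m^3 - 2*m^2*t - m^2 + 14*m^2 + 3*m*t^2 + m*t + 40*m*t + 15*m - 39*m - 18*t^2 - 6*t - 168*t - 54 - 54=-m^3 + 13*m^2 - 24*m + t^2*(3*m - 18) + t*(-2*m^2 + 41*m - 174) - 108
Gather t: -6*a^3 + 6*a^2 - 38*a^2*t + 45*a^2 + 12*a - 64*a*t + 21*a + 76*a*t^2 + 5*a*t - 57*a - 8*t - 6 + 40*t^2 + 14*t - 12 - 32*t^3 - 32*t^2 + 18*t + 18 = -6*a^3 + 51*a^2 - 24*a - 32*t^3 + t^2*(76*a + 8) + t*(-38*a^2 - 59*a + 24)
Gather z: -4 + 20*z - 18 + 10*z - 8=30*z - 30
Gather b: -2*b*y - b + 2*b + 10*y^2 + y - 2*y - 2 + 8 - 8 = b*(1 - 2*y) + 10*y^2 - y - 2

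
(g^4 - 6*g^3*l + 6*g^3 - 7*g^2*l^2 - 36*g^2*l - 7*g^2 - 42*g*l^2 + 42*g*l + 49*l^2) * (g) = g^5 - 6*g^4*l + 6*g^4 - 7*g^3*l^2 - 36*g^3*l - 7*g^3 - 42*g^2*l^2 + 42*g^2*l + 49*g*l^2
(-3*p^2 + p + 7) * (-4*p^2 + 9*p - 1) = 12*p^4 - 31*p^3 - 16*p^2 + 62*p - 7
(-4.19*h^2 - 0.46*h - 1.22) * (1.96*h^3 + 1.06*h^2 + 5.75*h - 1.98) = -8.2124*h^5 - 5.343*h^4 - 26.9713*h^3 + 4.358*h^2 - 6.1042*h + 2.4156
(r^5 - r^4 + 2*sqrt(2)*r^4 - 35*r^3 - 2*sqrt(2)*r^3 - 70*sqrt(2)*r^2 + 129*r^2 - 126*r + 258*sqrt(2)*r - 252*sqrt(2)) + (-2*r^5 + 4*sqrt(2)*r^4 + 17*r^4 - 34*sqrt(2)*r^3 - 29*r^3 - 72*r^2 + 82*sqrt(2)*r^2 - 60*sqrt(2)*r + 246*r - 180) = -r^5 + 6*sqrt(2)*r^4 + 16*r^4 - 64*r^3 - 36*sqrt(2)*r^3 + 12*sqrt(2)*r^2 + 57*r^2 + 120*r + 198*sqrt(2)*r - 252*sqrt(2) - 180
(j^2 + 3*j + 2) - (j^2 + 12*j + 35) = -9*j - 33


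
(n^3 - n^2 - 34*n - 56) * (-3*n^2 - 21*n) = -3*n^5 - 18*n^4 + 123*n^3 + 882*n^2 + 1176*n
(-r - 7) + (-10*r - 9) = -11*r - 16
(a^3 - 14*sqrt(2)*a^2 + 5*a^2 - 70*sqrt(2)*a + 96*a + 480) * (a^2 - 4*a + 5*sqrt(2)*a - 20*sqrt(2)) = a^5 - 9*sqrt(2)*a^4 + a^4 - 64*a^3 - 9*sqrt(2)*a^3 - 44*a^2 + 660*sqrt(2)*a^2 + 480*sqrt(2)*a + 880*a - 9600*sqrt(2)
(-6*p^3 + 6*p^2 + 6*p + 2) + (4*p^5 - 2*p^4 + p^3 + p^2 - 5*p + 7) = 4*p^5 - 2*p^4 - 5*p^3 + 7*p^2 + p + 9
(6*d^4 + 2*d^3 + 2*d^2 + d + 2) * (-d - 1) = -6*d^5 - 8*d^4 - 4*d^3 - 3*d^2 - 3*d - 2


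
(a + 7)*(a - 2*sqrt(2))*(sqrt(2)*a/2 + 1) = sqrt(2)*a^3/2 - a^2 + 7*sqrt(2)*a^2/2 - 7*a - 2*sqrt(2)*a - 14*sqrt(2)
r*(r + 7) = r^2 + 7*r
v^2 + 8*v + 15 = (v + 3)*(v + 5)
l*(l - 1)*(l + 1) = l^3 - l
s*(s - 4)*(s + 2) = s^3 - 2*s^2 - 8*s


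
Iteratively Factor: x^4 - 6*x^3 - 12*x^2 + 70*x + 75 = (x - 5)*(x^3 - x^2 - 17*x - 15) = (x - 5)*(x + 1)*(x^2 - 2*x - 15) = (x - 5)^2*(x + 1)*(x + 3)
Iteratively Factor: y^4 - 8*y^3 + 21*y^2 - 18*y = (y - 2)*(y^3 - 6*y^2 + 9*y) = (y - 3)*(y - 2)*(y^2 - 3*y) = y*(y - 3)*(y - 2)*(y - 3)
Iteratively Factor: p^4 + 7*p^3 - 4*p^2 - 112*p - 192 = (p + 4)*(p^3 + 3*p^2 - 16*p - 48) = (p + 3)*(p + 4)*(p^2 - 16) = (p - 4)*(p + 3)*(p + 4)*(p + 4)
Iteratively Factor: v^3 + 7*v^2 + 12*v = (v + 4)*(v^2 + 3*v) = (v + 3)*(v + 4)*(v)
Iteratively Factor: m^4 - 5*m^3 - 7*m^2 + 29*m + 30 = (m - 3)*(m^3 - 2*m^2 - 13*m - 10) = (m - 5)*(m - 3)*(m^2 + 3*m + 2) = (m - 5)*(m - 3)*(m + 1)*(m + 2)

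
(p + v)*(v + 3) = p*v + 3*p + v^2 + 3*v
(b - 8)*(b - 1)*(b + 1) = b^3 - 8*b^2 - b + 8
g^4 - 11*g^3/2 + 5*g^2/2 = g^2*(g - 5)*(g - 1/2)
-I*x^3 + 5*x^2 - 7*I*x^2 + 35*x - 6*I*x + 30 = (x + 6)*(x + 5*I)*(-I*x - I)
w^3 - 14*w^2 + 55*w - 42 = (w - 7)*(w - 6)*(w - 1)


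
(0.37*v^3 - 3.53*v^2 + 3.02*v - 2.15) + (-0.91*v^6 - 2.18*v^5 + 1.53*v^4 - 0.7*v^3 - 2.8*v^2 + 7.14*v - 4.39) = -0.91*v^6 - 2.18*v^5 + 1.53*v^4 - 0.33*v^3 - 6.33*v^2 + 10.16*v - 6.54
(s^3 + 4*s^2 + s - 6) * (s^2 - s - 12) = s^5 + 3*s^4 - 15*s^3 - 55*s^2 - 6*s + 72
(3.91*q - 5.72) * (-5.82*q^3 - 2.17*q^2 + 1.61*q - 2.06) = -22.7562*q^4 + 24.8057*q^3 + 18.7075*q^2 - 17.2638*q + 11.7832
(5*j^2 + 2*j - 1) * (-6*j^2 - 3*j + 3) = -30*j^4 - 27*j^3 + 15*j^2 + 9*j - 3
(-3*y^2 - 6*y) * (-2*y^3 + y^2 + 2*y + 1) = 6*y^5 + 9*y^4 - 12*y^3 - 15*y^2 - 6*y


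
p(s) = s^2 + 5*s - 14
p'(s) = 2*s + 5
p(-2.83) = -20.14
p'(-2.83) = -0.66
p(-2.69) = -20.21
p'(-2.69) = -0.38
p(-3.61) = -19.02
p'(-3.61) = -2.22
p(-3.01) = -19.99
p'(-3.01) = -1.02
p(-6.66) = -2.94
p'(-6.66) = -8.32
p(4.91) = 34.66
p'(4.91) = 14.82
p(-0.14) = -14.68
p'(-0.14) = 4.72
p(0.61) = -10.58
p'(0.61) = 6.22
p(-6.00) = -8.00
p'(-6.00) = -7.00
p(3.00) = 10.00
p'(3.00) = 11.00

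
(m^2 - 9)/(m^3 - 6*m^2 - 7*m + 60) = (m - 3)/(m^2 - 9*m + 20)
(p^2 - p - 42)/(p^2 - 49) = (p + 6)/(p + 7)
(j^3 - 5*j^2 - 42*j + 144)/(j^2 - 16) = (j^3 - 5*j^2 - 42*j + 144)/(j^2 - 16)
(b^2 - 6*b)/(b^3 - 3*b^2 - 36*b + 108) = b/(b^2 + 3*b - 18)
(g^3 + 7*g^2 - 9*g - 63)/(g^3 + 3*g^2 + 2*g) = (g^3 + 7*g^2 - 9*g - 63)/(g*(g^2 + 3*g + 2))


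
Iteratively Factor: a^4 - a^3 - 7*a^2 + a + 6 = (a - 3)*(a^3 + 2*a^2 - a - 2) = (a - 3)*(a - 1)*(a^2 + 3*a + 2) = (a - 3)*(a - 1)*(a + 1)*(a + 2)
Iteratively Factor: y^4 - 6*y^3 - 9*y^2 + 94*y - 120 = (y - 5)*(y^3 - y^2 - 14*y + 24) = (y - 5)*(y - 3)*(y^2 + 2*y - 8) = (y - 5)*(y - 3)*(y - 2)*(y + 4)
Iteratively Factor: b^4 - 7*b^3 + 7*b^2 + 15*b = (b)*(b^3 - 7*b^2 + 7*b + 15) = b*(b + 1)*(b^2 - 8*b + 15) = b*(b - 5)*(b + 1)*(b - 3)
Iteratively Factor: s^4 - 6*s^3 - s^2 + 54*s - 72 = (s + 3)*(s^3 - 9*s^2 + 26*s - 24) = (s - 3)*(s + 3)*(s^2 - 6*s + 8) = (s - 4)*(s - 3)*(s + 3)*(s - 2)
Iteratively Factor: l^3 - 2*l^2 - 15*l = (l - 5)*(l^2 + 3*l) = l*(l - 5)*(l + 3)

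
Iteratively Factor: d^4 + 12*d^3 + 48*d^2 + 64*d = (d)*(d^3 + 12*d^2 + 48*d + 64) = d*(d + 4)*(d^2 + 8*d + 16) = d*(d + 4)^2*(d + 4)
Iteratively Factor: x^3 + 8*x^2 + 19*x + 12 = (x + 3)*(x^2 + 5*x + 4) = (x + 1)*(x + 3)*(x + 4)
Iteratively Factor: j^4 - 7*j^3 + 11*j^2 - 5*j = (j - 1)*(j^3 - 6*j^2 + 5*j) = j*(j - 1)*(j^2 - 6*j + 5) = j*(j - 1)^2*(j - 5)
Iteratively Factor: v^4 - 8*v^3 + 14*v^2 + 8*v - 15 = (v - 5)*(v^3 - 3*v^2 - v + 3) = (v - 5)*(v + 1)*(v^2 - 4*v + 3) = (v - 5)*(v - 3)*(v + 1)*(v - 1)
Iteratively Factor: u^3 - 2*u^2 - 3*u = (u - 3)*(u^2 + u) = u*(u - 3)*(u + 1)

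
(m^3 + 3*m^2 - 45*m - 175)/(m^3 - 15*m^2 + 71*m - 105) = (m^2 + 10*m + 25)/(m^2 - 8*m + 15)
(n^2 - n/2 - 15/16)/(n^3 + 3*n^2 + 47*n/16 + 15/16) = (4*n - 5)/(4*n^2 + 9*n + 5)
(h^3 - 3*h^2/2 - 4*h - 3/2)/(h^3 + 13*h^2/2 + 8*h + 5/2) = (h - 3)/(h + 5)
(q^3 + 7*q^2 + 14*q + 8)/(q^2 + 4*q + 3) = (q^2 + 6*q + 8)/(q + 3)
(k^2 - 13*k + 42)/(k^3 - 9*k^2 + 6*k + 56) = (k - 6)/(k^2 - 2*k - 8)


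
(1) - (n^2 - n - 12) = -n^2 + n + 13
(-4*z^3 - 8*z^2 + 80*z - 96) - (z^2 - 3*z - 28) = -4*z^3 - 9*z^2 + 83*z - 68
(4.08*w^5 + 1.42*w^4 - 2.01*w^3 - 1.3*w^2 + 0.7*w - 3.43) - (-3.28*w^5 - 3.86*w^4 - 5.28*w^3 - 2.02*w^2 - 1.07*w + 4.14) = 7.36*w^5 + 5.28*w^4 + 3.27*w^3 + 0.72*w^2 + 1.77*w - 7.57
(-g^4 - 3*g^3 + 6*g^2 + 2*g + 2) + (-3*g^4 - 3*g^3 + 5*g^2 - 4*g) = -4*g^4 - 6*g^3 + 11*g^2 - 2*g + 2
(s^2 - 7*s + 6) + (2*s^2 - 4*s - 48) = 3*s^2 - 11*s - 42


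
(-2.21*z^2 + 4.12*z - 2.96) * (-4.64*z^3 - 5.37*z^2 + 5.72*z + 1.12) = 10.2544*z^5 - 7.2491*z^4 - 21.0312*z^3 + 36.9864*z^2 - 12.3168*z - 3.3152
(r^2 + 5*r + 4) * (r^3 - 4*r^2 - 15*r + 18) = r^5 + r^4 - 31*r^3 - 73*r^2 + 30*r + 72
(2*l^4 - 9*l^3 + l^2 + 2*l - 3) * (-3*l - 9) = -6*l^5 + 9*l^4 + 78*l^3 - 15*l^2 - 9*l + 27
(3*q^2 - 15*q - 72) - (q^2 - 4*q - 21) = 2*q^2 - 11*q - 51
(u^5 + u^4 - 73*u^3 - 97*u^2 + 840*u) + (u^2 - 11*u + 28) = u^5 + u^4 - 73*u^3 - 96*u^2 + 829*u + 28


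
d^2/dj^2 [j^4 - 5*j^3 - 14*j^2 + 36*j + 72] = 12*j^2 - 30*j - 28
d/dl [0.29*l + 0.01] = 0.290000000000000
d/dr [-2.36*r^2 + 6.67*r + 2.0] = 6.67 - 4.72*r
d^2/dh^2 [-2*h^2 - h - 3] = -4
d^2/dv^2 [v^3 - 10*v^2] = 6*v - 20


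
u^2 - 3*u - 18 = (u - 6)*(u + 3)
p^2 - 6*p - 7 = (p - 7)*(p + 1)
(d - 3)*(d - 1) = d^2 - 4*d + 3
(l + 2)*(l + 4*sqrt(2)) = l^2 + 2*l + 4*sqrt(2)*l + 8*sqrt(2)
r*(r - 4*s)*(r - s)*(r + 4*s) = r^4 - r^3*s - 16*r^2*s^2 + 16*r*s^3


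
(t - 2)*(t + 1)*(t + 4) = t^3 + 3*t^2 - 6*t - 8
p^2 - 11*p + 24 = (p - 8)*(p - 3)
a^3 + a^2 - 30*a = a*(a - 5)*(a + 6)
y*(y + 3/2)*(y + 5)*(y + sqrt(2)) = y^4 + sqrt(2)*y^3 + 13*y^3/2 + 15*y^2/2 + 13*sqrt(2)*y^2/2 + 15*sqrt(2)*y/2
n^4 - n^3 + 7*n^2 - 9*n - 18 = (n - 2)*(n + 1)*(n - 3*I)*(n + 3*I)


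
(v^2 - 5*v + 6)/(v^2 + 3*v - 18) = (v - 2)/(v + 6)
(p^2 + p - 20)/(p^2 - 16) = (p + 5)/(p + 4)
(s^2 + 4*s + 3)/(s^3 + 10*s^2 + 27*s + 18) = 1/(s + 6)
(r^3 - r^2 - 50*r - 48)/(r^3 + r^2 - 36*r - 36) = (r - 8)/(r - 6)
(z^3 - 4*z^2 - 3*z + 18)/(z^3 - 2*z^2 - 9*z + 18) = (z^2 - z - 6)/(z^2 + z - 6)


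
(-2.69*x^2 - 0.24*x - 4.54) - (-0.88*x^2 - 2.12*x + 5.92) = -1.81*x^2 + 1.88*x - 10.46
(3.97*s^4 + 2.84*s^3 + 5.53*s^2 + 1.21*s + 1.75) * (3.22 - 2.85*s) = -11.3145*s^5 + 4.6894*s^4 - 6.6157*s^3 + 14.3581*s^2 - 1.0913*s + 5.635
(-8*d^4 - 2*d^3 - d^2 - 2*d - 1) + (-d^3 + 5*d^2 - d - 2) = -8*d^4 - 3*d^3 + 4*d^2 - 3*d - 3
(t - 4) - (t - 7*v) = 7*v - 4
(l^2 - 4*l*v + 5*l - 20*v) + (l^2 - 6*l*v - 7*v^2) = 2*l^2 - 10*l*v + 5*l - 7*v^2 - 20*v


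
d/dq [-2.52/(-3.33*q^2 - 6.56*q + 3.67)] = (-16.7832*q - 16.5312)/(3.33*q^2 + 6.56*q - 3.67)^2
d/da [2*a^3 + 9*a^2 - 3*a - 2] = 6*a^2 + 18*a - 3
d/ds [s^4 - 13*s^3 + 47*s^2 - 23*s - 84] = 4*s^3 - 39*s^2 + 94*s - 23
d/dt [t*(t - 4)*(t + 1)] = 3*t^2 - 6*t - 4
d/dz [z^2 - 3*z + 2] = 2*z - 3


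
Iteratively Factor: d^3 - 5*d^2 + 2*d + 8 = (d - 4)*(d^2 - d - 2) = (d - 4)*(d + 1)*(d - 2)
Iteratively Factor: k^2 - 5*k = (k)*(k - 5)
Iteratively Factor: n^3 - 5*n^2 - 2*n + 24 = (n + 2)*(n^2 - 7*n + 12) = (n - 3)*(n + 2)*(n - 4)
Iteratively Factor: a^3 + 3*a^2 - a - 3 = (a - 1)*(a^2 + 4*a + 3) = (a - 1)*(a + 3)*(a + 1)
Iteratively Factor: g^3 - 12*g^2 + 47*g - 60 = (g - 5)*(g^2 - 7*g + 12) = (g - 5)*(g - 3)*(g - 4)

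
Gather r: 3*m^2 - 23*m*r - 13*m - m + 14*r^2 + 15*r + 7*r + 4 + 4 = 3*m^2 - 14*m + 14*r^2 + r*(22 - 23*m) + 8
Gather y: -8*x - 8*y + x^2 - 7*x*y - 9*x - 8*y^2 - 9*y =x^2 - 17*x - 8*y^2 + y*(-7*x - 17)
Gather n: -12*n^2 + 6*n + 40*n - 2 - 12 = -12*n^2 + 46*n - 14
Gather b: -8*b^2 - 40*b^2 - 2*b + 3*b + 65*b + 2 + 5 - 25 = -48*b^2 + 66*b - 18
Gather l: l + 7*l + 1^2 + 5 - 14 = 8*l - 8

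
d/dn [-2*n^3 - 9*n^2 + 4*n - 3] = -6*n^2 - 18*n + 4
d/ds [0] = 0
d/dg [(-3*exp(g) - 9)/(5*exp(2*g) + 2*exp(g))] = 3*(5*exp(2*g) + 30*exp(g) + 6)*exp(-g)/(25*exp(2*g) + 20*exp(g) + 4)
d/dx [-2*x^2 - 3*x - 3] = -4*x - 3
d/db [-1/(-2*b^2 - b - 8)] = (-4*b - 1)/(2*b^2 + b + 8)^2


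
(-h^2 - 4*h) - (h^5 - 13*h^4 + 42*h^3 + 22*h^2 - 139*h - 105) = -h^5 + 13*h^4 - 42*h^3 - 23*h^2 + 135*h + 105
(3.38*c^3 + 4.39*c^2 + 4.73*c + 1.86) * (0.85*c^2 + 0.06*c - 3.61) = 2.873*c^5 + 3.9343*c^4 - 7.9179*c^3 - 13.9831*c^2 - 16.9637*c - 6.7146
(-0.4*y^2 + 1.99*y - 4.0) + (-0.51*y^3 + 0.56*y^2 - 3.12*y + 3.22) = -0.51*y^3 + 0.16*y^2 - 1.13*y - 0.78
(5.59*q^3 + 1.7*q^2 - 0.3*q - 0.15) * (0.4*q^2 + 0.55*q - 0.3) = 2.236*q^5 + 3.7545*q^4 - 0.862*q^3 - 0.735*q^2 + 0.00749999999999999*q + 0.045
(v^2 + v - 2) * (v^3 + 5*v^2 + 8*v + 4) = v^5 + 6*v^4 + 11*v^3 + 2*v^2 - 12*v - 8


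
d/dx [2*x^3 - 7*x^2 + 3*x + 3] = 6*x^2 - 14*x + 3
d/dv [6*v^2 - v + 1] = 12*v - 1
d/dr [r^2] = 2*r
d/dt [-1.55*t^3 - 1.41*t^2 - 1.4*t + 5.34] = -4.65*t^2 - 2.82*t - 1.4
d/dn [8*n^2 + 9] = 16*n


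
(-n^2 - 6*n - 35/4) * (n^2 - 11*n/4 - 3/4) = -n^4 - 13*n^3/4 + 17*n^2/2 + 457*n/16 + 105/16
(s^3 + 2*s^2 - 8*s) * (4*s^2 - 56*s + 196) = 4*s^5 - 48*s^4 + 52*s^3 + 840*s^2 - 1568*s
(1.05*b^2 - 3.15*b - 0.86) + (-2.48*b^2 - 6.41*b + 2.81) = -1.43*b^2 - 9.56*b + 1.95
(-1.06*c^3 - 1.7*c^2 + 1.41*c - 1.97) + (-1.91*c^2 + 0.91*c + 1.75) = -1.06*c^3 - 3.61*c^2 + 2.32*c - 0.22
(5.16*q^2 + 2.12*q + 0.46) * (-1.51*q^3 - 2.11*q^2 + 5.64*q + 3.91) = -7.7916*q^5 - 14.0888*q^4 + 23.9346*q^3 + 31.1618*q^2 + 10.8836*q + 1.7986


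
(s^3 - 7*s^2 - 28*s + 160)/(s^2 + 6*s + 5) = (s^2 - 12*s + 32)/(s + 1)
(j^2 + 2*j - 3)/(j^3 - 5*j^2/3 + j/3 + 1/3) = 3*(j + 3)/(3*j^2 - 2*j - 1)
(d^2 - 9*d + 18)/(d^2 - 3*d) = (d - 6)/d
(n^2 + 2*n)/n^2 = (n + 2)/n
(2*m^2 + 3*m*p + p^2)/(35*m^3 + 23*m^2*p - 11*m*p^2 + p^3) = (2*m + p)/(35*m^2 - 12*m*p + p^2)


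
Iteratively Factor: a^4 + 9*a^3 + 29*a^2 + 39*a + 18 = (a + 2)*(a^3 + 7*a^2 + 15*a + 9) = (a + 2)*(a + 3)*(a^2 + 4*a + 3) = (a + 1)*(a + 2)*(a + 3)*(a + 3)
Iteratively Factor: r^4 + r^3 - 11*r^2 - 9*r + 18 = (r - 1)*(r^3 + 2*r^2 - 9*r - 18) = (r - 1)*(r + 2)*(r^2 - 9) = (r - 3)*(r - 1)*(r + 2)*(r + 3)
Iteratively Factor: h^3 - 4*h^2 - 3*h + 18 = (h + 2)*(h^2 - 6*h + 9) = (h - 3)*(h + 2)*(h - 3)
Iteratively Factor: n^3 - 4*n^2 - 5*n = (n - 5)*(n^2 + n) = (n - 5)*(n + 1)*(n)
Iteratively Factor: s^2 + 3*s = (s + 3)*(s)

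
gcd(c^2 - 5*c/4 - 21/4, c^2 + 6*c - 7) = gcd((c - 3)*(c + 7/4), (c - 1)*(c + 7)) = 1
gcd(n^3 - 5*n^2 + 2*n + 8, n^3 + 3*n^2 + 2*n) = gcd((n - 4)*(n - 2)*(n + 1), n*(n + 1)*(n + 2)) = n + 1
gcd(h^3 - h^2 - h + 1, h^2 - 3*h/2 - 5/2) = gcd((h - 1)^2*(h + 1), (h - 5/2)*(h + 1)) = h + 1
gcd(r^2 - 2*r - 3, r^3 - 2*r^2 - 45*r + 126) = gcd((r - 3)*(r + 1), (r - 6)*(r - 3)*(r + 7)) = r - 3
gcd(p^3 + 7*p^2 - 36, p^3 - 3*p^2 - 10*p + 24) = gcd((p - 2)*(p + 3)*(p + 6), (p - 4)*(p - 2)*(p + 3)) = p^2 + p - 6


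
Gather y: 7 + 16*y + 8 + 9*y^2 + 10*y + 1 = 9*y^2 + 26*y + 16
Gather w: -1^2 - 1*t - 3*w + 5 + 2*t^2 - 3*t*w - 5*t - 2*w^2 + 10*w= 2*t^2 - 6*t - 2*w^2 + w*(7 - 3*t) + 4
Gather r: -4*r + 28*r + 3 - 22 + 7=24*r - 12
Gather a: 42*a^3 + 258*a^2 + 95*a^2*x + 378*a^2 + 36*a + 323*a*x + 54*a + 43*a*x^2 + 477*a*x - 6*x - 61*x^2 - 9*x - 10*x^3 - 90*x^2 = 42*a^3 + a^2*(95*x + 636) + a*(43*x^2 + 800*x + 90) - 10*x^3 - 151*x^2 - 15*x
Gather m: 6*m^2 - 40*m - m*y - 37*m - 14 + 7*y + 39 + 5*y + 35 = 6*m^2 + m*(-y - 77) + 12*y + 60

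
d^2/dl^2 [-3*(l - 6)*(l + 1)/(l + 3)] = -108/(l^3 + 9*l^2 + 27*l + 27)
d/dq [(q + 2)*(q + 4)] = 2*q + 6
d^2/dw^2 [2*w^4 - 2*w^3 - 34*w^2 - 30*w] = 24*w^2 - 12*w - 68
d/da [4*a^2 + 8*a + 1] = 8*a + 8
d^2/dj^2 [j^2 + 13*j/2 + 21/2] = 2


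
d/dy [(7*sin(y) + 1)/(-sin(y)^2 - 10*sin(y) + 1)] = (7*sin(y)^2 + 2*sin(y) + 17)*cos(y)/(10*sin(y) - cos(y)^2)^2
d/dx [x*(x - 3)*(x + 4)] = 3*x^2 + 2*x - 12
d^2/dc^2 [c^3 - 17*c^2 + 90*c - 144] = 6*c - 34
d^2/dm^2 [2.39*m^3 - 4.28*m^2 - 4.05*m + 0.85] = 14.34*m - 8.56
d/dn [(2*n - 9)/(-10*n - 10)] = -11/(10*(n + 1)^2)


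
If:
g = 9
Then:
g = 9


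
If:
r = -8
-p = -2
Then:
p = 2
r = -8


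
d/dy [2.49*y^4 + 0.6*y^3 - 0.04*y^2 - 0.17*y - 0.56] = 9.96*y^3 + 1.8*y^2 - 0.08*y - 0.17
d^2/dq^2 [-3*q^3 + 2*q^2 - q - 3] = 4 - 18*q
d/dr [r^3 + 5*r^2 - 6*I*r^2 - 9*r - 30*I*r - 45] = 3*r^2 + r*(10 - 12*I) - 9 - 30*I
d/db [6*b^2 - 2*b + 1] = 12*b - 2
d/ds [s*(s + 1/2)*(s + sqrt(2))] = 3*s^2 + s + 2*sqrt(2)*s + sqrt(2)/2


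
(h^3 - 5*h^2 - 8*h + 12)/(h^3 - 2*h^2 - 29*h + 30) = (h + 2)/(h + 5)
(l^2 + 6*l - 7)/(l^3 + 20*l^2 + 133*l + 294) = (l - 1)/(l^2 + 13*l + 42)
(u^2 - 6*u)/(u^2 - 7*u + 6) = u/(u - 1)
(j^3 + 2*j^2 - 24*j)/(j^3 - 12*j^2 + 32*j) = (j + 6)/(j - 8)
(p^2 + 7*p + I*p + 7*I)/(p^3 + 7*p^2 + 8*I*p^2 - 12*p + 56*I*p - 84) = (p + I)/(p^2 + 8*I*p - 12)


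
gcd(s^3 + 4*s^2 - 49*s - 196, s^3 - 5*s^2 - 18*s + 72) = s + 4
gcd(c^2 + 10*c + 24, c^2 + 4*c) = c + 4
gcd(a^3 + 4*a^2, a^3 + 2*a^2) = a^2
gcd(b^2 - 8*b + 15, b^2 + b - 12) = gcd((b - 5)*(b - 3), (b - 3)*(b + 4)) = b - 3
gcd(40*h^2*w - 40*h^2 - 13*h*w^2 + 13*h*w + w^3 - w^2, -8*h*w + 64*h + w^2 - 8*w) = -8*h + w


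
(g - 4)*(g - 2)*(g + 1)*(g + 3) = g^4 - 2*g^3 - 13*g^2 + 14*g + 24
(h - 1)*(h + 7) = h^2 + 6*h - 7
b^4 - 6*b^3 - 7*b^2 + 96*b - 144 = (b - 4)*(b - 3)^2*(b + 4)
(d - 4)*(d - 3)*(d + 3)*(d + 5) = d^4 + d^3 - 29*d^2 - 9*d + 180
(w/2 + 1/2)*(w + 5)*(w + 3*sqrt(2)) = w^3/2 + 3*sqrt(2)*w^2/2 + 3*w^2 + 5*w/2 + 9*sqrt(2)*w + 15*sqrt(2)/2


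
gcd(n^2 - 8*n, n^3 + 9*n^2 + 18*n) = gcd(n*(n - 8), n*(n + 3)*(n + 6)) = n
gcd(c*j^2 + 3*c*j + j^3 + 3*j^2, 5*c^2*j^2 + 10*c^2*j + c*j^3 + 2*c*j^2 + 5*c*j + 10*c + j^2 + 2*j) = 1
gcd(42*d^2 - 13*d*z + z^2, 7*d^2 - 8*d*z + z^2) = -7*d + z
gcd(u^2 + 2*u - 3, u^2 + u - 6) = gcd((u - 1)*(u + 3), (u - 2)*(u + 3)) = u + 3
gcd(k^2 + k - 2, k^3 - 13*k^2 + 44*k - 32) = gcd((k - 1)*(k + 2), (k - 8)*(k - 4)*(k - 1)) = k - 1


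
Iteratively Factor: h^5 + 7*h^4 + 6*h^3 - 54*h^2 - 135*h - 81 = (h + 3)*(h^4 + 4*h^3 - 6*h^2 - 36*h - 27) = (h + 1)*(h + 3)*(h^3 + 3*h^2 - 9*h - 27) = (h + 1)*(h + 3)^2*(h^2 - 9) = (h - 3)*(h + 1)*(h + 3)^2*(h + 3)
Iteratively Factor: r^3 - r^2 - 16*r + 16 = (r - 4)*(r^2 + 3*r - 4) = (r - 4)*(r + 4)*(r - 1)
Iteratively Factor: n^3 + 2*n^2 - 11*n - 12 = (n - 3)*(n^2 + 5*n + 4) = (n - 3)*(n + 4)*(n + 1)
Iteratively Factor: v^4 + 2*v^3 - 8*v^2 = (v - 2)*(v^3 + 4*v^2) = v*(v - 2)*(v^2 + 4*v) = v^2*(v - 2)*(v + 4)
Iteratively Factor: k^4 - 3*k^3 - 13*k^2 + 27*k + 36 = (k - 3)*(k^3 - 13*k - 12) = (k - 3)*(k + 3)*(k^2 - 3*k - 4) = (k - 4)*(k - 3)*(k + 3)*(k + 1)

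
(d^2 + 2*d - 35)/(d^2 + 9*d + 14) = (d - 5)/(d + 2)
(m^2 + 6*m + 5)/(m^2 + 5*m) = (m + 1)/m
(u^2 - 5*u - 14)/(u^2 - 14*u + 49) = (u + 2)/(u - 7)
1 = 1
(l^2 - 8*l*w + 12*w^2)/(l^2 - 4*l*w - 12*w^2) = (l - 2*w)/(l + 2*w)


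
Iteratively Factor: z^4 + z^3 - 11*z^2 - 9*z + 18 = (z - 3)*(z^3 + 4*z^2 + z - 6) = (z - 3)*(z + 3)*(z^2 + z - 2) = (z - 3)*(z + 2)*(z + 3)*(z - 1)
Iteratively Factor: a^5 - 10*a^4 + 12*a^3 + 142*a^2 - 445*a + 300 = (a - 3)*(a^4 - 7*a^3 - 9*a^2 + 115*a - 100) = (a - 3)*(a + 4)*(a^3 - 11*a^2 + 35*a - 25) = (a - 5)*(a - 3)*(a + 4)*(a^2 - 6*a + 5) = (a - 5)*(a - 3)*(a - 1)*(a + 4)*(a - 5)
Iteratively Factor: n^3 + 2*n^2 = (n)*(n^2 + 2*n) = n^2*(n + 2)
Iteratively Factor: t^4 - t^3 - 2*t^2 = (t)*(t^3 - t^2 - 2*t) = t*(t + 1)*(t^2 - 2*t) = t^2*(t + 1)*(t - 2)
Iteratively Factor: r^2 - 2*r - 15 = (r - 5)*(r + 3)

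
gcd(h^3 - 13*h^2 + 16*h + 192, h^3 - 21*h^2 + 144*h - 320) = h^2 - 16*h + 64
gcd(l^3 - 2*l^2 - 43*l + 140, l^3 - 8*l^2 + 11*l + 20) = l^2 - 9*l + 20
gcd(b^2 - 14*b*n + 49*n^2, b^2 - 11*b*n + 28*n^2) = b - 7*n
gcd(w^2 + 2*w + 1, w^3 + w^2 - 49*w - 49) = w + 1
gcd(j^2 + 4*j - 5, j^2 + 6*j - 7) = j - 1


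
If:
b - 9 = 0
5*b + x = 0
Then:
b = 9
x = -45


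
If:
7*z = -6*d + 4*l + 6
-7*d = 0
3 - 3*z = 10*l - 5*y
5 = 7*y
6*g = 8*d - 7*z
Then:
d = 0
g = -151/123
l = 14/41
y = 5/7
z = 302/287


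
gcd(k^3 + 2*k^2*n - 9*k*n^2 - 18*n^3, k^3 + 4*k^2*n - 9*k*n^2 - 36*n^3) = k^2 - 9*n^2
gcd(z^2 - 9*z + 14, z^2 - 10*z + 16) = z - 2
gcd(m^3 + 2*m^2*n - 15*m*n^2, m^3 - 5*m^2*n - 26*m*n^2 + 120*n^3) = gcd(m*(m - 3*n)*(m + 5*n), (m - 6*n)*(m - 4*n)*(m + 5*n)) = m + 5*n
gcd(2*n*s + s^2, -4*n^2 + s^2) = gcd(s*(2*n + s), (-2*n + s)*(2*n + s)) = 2*n + s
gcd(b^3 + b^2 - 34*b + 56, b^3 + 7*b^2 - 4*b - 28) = b^2 + 5*b - 14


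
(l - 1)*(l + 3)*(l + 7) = l^3 + 9*l^2 + 11*l - 21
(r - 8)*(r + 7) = r^2 - r - 56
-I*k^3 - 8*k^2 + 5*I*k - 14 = (k - 7*I)*(k - 2*I)*(-I*k + 1)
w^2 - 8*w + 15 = (w - 5)*(w - 3)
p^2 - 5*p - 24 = (p - 8)*(p + 3)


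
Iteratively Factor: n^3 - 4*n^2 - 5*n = (n + 1)*(n^2 - 5*n) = n*(n + 1)*(n - 5)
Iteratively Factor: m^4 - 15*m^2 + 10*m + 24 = (m + 4)*(m^3 - 4*m^2 + m + 6) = (m - 2)*(m + 4)*(m^2 - 2*m - 3) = (m - 3)*(m - 2)*(m + 4)*(m + 1)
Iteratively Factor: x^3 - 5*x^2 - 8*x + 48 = (x - 4)*(x^2 - x - 12) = (x - 4)^2*(x + 3)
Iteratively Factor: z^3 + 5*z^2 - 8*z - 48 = (z + 4)*(z^2 + z - 12) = (z - 3)*(z + 4)*(z + 4)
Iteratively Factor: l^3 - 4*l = (l + 2)*(l^2 - 2*l) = l*(l + 2)*(l - 2)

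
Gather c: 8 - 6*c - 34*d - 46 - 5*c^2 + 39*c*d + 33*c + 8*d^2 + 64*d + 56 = -5*c^2 + c*(39*d + 27) + 8*d^2 + 30*d + 18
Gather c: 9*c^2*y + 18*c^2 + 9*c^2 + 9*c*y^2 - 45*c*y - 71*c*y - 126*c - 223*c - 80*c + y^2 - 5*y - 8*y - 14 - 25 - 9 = c^2*(9*y + 27) + c*(9*y^2 - 116*y - 429) + y^2 - 13*y - 48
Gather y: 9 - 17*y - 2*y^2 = -2*y^2 - 17*y + 9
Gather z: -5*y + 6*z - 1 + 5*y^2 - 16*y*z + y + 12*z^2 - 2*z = 5*y^2 - 4*y + 12*z^2 + z*(4 - 16*y) - 1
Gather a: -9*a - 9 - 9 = -9*a - 18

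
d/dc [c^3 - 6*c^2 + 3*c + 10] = 3*c^2 - 12*c + 3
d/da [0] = 0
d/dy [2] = 0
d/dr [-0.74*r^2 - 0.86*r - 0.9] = -1.48*r - 0.86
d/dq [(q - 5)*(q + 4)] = 2*q - 1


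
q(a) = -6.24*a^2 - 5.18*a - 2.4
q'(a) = -12.48*a - 5.18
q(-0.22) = -1.56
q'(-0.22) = -2.43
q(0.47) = -6.21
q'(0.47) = -11.05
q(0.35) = -4.98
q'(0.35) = -9.55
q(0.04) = -2.62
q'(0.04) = -5.68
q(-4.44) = -102.41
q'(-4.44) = 50.23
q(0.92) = -12.45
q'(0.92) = -16.66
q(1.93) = -35.64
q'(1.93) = -29.27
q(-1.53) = -9.08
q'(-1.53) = 13.91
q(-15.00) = -1328.70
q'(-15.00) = 182.02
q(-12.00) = -838.80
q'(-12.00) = 144.58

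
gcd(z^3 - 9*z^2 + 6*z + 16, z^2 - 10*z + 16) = z^2 - 10*z + 16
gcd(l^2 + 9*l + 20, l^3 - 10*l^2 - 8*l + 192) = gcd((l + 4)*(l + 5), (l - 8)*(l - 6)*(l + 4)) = l + 4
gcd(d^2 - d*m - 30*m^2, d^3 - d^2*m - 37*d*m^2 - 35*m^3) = d + 5*m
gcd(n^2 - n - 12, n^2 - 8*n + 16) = n - 4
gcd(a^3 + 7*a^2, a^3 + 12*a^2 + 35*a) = a^2 + 7*a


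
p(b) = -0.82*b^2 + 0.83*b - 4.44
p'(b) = 0.83 - 1.64*b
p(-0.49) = -5.04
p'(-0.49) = 1.63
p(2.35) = -7.02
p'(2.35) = -3.02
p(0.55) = -4.23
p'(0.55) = -0.07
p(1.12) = -4.54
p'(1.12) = -1.01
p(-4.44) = -24.29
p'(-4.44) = 8.11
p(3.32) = -10.72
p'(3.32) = -4.61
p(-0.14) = -4.57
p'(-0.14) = 1.06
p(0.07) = -4.39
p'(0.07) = 0.72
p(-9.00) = -78.33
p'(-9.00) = 15.59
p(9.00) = -63.39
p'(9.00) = -13.93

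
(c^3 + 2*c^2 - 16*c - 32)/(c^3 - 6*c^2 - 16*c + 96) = (c + 2)/(c - 6)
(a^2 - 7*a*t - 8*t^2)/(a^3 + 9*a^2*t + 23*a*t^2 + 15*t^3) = (a - 8*t)/(a^2 + 8*a*t + 15*t^2)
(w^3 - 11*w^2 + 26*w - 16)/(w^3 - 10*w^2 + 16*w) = (w - 1)/w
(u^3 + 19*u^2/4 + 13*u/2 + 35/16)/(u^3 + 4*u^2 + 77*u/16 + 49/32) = 2*(2*u + 5)/(4*u + 7)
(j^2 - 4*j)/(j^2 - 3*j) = (j - 4)/(j - 3)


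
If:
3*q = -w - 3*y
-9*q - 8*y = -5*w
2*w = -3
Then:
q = -23/2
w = -3/2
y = 12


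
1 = 1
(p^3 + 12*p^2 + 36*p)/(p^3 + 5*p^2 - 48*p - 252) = p/(p - 7)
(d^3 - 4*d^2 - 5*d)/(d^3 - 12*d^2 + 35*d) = (d + 1)/(d - 7)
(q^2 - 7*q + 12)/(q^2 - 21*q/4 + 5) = 4*(q - 3)/(4*q - 5)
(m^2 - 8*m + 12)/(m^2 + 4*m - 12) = (m - 6)/(m + 6)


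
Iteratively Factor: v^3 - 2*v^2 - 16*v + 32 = (v - 4)*(v^2 + 2*v - 8) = (v - 4)*(v + 4)*(v - 2)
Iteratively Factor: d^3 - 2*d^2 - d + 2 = (d - 1)*(d^2 - d - 2) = (d - 1)*(d + 1)*(d - 2)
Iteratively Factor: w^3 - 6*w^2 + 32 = (w - 4)*(w^2 - 2*w - 8) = (w - 4)^2*(w + 2)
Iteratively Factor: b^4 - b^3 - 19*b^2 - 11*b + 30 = (b - 5)*(b^3 + 4*b^2 + b - 6) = (b - 5)*(b + 3)*(b^2 + b - 2) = (b - 5)*(b - 1)*(b + 3)*(b + 2)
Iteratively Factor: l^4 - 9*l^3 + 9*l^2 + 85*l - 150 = (l + 3)*(l^3 - 12*l^2 + 45*l - 50) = (l - 5)*(l + 3)*(l^2 - 7*l + 10) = (l - 5)^2*(l + 3)*(l - 2)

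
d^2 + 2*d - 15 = (d - 3)*(d + 5)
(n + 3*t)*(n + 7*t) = n^2 + 10*n*t + 21*t^2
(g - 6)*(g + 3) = g^2 - 3*g - 18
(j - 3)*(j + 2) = j^2 - j - 6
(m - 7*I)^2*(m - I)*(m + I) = m^4 - 14*I*m^3 - 48*m^2 - 14*I*m - 49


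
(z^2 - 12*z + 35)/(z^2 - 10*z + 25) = (z - 7)/(z - 5)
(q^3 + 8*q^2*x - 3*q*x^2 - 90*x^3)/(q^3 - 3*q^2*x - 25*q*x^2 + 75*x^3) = (-q - 6*x)/(-q + 5*x)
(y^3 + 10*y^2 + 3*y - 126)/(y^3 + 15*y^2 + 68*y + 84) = (y - 3)/(y + 2)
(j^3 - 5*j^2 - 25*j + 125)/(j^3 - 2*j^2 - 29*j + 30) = (j^2 - 10*j + 25)/(j^2 - 7*j + 6)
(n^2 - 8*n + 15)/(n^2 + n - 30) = (n - 3)/(n + 6)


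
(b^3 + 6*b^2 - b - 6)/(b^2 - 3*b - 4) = (b^2 + 5*b - 6)/(b - 4)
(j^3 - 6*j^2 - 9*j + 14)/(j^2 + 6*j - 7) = (j^2 - 5*j - 14)/(j + 7)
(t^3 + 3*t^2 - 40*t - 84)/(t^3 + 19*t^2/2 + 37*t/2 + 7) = 2*(t - 6)/(2*t + 1)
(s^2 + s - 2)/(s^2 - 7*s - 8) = (-s^2 - s + 2)/(-s^2 + 7*s + 8)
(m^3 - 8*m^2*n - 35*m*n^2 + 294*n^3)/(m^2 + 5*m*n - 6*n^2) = (m^2 - 14*m*n + 49*n^2)/(m - n)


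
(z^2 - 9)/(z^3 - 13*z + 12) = (z + 3)/(z^2 + 3*z - 4)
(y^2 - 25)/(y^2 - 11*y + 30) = (y + 5)/(y - 6)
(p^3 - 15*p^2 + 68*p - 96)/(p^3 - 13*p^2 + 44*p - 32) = (p - 3)/(p - 1)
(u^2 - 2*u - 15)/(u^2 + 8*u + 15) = (u - 5)/(u + 5)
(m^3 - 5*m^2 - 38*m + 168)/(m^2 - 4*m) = m - 1 - 42/m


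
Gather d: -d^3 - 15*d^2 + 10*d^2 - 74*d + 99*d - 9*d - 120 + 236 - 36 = -d^3 - 5*d^2 + 16*d + 80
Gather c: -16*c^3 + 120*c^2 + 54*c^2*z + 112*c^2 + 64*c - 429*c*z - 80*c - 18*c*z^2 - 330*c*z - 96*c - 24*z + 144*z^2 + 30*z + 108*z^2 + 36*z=-16*c^3 + c^2*(54*z + 232) + c*(-18*z^2 - 759*z - 112) + 252*z^2 + 42*z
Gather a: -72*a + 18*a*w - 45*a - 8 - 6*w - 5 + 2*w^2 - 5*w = a*(18*w - 117) + 2*w^2 - 11*w - 13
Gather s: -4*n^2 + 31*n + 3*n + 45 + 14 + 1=-4*n^2 + 34*n + 60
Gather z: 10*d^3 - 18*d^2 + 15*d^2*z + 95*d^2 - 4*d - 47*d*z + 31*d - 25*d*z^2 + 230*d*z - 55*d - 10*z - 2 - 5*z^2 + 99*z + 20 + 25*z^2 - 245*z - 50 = 10*d^3 + 77*d^2 - 28*d + z^2*(20 - 25*d) + z*(15*d^2 + 183*d - 156) - 32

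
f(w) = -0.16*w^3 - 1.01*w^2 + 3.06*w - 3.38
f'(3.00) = -7.32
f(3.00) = -7.61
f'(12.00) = -90.30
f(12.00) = -388.58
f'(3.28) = -8.73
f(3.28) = -9.86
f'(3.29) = -8.78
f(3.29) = -9.94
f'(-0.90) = 4.49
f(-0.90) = -6.84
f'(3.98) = -12.58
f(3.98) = -17.29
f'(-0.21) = 3.46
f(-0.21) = -4.07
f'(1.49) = -1.02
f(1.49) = -1.59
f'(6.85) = -33.30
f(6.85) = -81.24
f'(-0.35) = 3.71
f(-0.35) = -4.57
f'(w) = -0.48*w^2 - 2.02*w + 3.06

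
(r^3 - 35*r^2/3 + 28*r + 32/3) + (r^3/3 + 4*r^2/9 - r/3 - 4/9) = 4*r^3/3 - 101*r^2/9 + 83*r/3 + 92/9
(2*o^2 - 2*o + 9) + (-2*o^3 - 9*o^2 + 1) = -2*o^3 - 7*o^2 - 2*o + 10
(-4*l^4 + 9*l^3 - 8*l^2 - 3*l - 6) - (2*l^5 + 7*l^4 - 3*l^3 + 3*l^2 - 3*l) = -2*l^5 - 11*l^4 + 12*l^3 - 11*l^2 - 6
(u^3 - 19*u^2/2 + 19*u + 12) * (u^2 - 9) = u^5 - 19*u^4/2 + 10*u^3 + 195*u^2/2 - 171*u - 108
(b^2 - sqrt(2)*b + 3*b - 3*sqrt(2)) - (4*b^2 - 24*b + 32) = -3*b^2 - sqrt(2)*b + 27*b - 32 - 3*sqrt(2)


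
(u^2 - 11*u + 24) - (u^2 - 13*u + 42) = 2*u - 18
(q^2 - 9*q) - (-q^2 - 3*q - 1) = 2*q^2 - 6*q + 1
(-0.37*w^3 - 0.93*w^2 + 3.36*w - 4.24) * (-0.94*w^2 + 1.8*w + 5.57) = 0.3478*w^5 + 0.2082*w^4 - 6.8933*w^3 + 4.8535*w^2 + 11.0832*w - 23.6168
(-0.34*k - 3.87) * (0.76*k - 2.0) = -0.2584*k^2 - 2.2612*k + 7.74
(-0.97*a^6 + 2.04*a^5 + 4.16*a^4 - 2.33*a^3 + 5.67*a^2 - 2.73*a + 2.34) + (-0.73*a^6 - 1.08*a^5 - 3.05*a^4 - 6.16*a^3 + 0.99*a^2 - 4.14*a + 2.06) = -1.7*a^6 + 0.96*a^5 + 1.11*a^4 - 8.49*a^3 + 6.66*a^2 - 6.87*a + 4.4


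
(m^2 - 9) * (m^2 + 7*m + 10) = m^4 + 7*m^3 + m^2 - 63*m - 90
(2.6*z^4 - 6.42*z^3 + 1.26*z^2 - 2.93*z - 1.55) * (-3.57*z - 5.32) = -9.282*z^5 + 9.0874*z^4 + 29.6562*z^3 + 3.7569*z^2 + 21.1211*z + 8.246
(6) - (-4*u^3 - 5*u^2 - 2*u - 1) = 4*u^3 + 5*u^2 + 2*u + 7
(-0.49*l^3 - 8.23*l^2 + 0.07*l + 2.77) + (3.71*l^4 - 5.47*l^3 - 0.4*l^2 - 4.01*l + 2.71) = 3.71*l^4 - 5.96*l^3 - 8.63*l^2 - 3.94*l + 5.48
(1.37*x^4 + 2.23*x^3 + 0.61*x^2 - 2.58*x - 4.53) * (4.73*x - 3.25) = 6.4801*x^5 + 6.0954*x^4 - 4.3622*x^3 - 14.1859*x^2 - 13.0419*x + 14.7225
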